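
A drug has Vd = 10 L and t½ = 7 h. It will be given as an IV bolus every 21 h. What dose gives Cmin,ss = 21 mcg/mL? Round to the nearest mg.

τ/t½ = 21/7 ≈ 3, so f = (1/2)^(21/7) ≈ 0.125000.
Cmin,ss = (D/Vd)·f/(1−f), so D = Cmin,ss·Vd·(1−f)/f.
D = 21 × 10 × (1−f)/f ≈ 21 × 10 × 7.00000 ≈ 1470.00 mg.

1470 mg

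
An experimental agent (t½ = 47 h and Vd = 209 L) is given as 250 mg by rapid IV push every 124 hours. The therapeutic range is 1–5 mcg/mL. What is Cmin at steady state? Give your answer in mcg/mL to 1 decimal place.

0.2 mcg/mL

k = ln2/t½ = ln2/47 ≈ 0.014748 h⁻¹; fraction remaining f = e^(−kτ) = e^(−0.014748×124) ≈ 0.1606.
Single-dose peak C₀ = D/Vd = 250/209 ≈ 1.196 mcg/mL.
Steady-state trough Cmin,ss = C₀·f/(1−f) ≈ 1.196 × 0.1606/0.8394 ≈ 0.229 mcg/mL.
Trough 0.2 mcg/mL vs MEC 1 mcg/mL: subtherapeutic.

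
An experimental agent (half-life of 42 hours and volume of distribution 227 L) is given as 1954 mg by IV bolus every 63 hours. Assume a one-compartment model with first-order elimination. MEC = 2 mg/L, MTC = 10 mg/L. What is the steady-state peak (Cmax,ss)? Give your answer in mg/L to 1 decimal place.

13.3 mg/L

Over one 63-h interval, 63/42 ≈ 1.5 half-lives elapse, leaving f ≈ 0.3536 of each dose.
At steady state, accumulation factor R = 1/(1 − e^(−kτ)) ≈ 1.5470.
Single-dose peak C₀ = D/Vd = 1954/227 ≈ 8.608 mg/L.
Cmax,ss = C₀/(1 − f) ≈ 8.608/0.6464 ≈ 13.317 mg/L.
Peak 13.3 mg/L vs MTC 10 mg/L: exceeds toxic threshold.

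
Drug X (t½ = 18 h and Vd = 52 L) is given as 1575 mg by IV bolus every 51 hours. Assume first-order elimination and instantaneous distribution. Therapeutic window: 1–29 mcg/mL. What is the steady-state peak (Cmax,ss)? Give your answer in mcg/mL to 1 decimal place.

k = ln2/t½ = ln2/18 ≈ 0.038508 h⁻¹; fraction remaining f = e^(−kτ) = e^(−0.038508×51) ≈ 0.1403.
At steady state, accumulation factor R = 1/(1 − e^(−kτ)) ≈ 1.1632.
Single-dose peak C₀ = D/Vd = 1575/52 ≈ 30.288 mcg/mL.
Steady-state peak Cmax,ss = C₀·R ≈ 30.288 × 1.1632 ≈ 35.231 mcg/mL.
Peak 35.2 mcg/mL vs MTC 29 mcg/mL: exceeds toxic threshold.

35.2 mcg/mL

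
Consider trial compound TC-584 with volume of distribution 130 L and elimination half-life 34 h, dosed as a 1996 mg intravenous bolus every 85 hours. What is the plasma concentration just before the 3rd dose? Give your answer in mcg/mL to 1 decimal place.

3.2 mcg/mL

f = (1/2)^(τ/t½) = (1/2)^(85/34) ≈ 0.1768.
C₀ = D/Vd = 1996/130 ≈ 15.354 mcg/mL.
Before the 3rd dose, 2 doses have been given. Superposition: Cmin = C₀·(f + f²).
≈ 15.354 × (0.1768 + 0.0313) ≈ 15.354 × 0.2081 ≈ 3.195 mcg/mL.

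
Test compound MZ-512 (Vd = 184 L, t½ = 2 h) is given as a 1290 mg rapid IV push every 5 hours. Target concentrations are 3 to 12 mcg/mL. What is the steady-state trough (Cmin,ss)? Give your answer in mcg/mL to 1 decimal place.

1.5 mcg/mL

k = ln2/t½ = ln2/2 ≈ 0.346574 h⁻¹; fraction remaining f = e^(−kτ) = e^(−0.346574×5) ≈ 0.1768.
Single-dose peak C₀ = D/Vd = 1290/184 ≈ 7.011 mcg/mL.
Steady-state trough Cmin,ss = C₀·f/(1−f) ≈ 7.011 × 0.1768/0.8232 ≈ 1.506 mcg/mL.
Trough 1.5 mcg/mL vs MEC 3 mcg/mL: subtherapeutic.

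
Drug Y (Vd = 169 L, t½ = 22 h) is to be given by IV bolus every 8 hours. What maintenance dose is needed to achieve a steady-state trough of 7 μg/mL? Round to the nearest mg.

τ/t½ = 8/22 ≈ 0.36364, so f = (1/2)^(8/22) ≈ 0.777203.
Cmin,ss = (D/Vd)·f/(1−f), so D = Cmin,ss·Vd·(1−f)/f.
D = 7 × 169 × (1−f)/f ≈ 7 × 169 × 0.28667 ≈ 339.13 mg.

339 mg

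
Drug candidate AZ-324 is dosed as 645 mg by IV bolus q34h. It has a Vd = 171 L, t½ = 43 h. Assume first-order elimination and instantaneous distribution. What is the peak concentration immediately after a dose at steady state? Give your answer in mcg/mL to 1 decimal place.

8.9 mcg/mL

Over one 34-h interval, 34/43 ≈ 0.7907 half-lives elapse, leaving f ≈ 0.5781 of each dose.
At steady state, accumulation factor R = 1/(1 − e^(−kτ)) ≈ 2.3702.
Single-dose peak C₀ = D/Vd = 645/171 ≈ 3.772 mcg/mL.
Steady-state peak Cmax,ss = C₀·R ≈ 3.772 × 2.3702 ≈ 8.940 mcg/mL.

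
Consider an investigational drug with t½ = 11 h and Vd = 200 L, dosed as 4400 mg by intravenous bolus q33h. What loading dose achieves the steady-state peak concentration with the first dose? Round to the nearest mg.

5029 mg

f = (1/2)^(33/11) ≈ 0.125000; accumulation ratio R = 1/(1−f) ≈ 1.14286.
Loading dose to hit Cmax,ss on first dose: D_load = D_maint·R ≈ 4400 × 1.14286 ≈ 5028.58 mg.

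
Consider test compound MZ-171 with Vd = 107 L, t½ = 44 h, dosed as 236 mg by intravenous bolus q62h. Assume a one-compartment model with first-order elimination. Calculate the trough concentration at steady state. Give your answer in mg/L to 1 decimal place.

τ/t½ = 62/44 ≈ 1.4091, so fraction remaining f = (1/2)^(62/44) ≈ 0.3765.
At steady state, accumulation factor R = 1/(1 − e^(−kτ)) ≈ 1.6038.
Each bolus raises the concentration by D/Vd = 236/107 ≈ 2.206 mg/L.
Steady-state peak Cmax,ss = C₀·R ≈ 2.206 × 1.6038 ≈ 3.538 mg/L.
Steady-state trough Cmin,ss = Cmax,ss·f ≈ 3.538 × 0.3765 ≈ 1.332 mg/L.

1.3 mg/L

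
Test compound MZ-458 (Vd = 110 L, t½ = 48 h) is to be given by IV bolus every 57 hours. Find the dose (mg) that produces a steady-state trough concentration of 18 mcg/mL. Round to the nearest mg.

2530 mg

τ/t½ = 57/48 ≈ 1.1875, so f = (1/2)^(57/48) ≈ 0.439063.
Cmin,ss = (D/Vd)·f/(1−f), so D = Cmin,ss·Vd·(1−f)/f.
D = 18 × 110 × (1−f)/f ≈ 18 × 110 × 1.27758 ≈ 2529.61 mg.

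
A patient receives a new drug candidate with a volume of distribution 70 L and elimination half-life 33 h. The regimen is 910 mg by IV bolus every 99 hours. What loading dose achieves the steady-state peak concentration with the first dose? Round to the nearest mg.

f = (1/2)^(99/33) ≈ 0.125000; accumulation ratio R = 1/(1−f) ≈ 1.14286.
Loading dose to hit Cmax,ss on first dose: D_load = D_maint·R ≈ 910 × 1.14286 ≈ 1040.00 mg.

1040 mg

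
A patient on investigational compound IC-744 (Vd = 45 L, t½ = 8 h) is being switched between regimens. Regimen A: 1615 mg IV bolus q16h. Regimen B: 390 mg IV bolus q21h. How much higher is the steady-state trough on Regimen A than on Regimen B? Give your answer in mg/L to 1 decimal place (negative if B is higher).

Regimen A: f = (1/2)^(16/8) ≈ 0.2500; Cmin,ss = (1615/45)·f/(1−f) ≈ 11.963 mg/L.
Regimen B: f = (1/2)^(21/8) ≈ 0.1621; Cmin,ss = (390/45)·f/(1−f) ≈ 1.677 mg/L.
Difference ≈ 11.963 − 1.677 ≈ 10.286 mg/L.

10.3 mg/L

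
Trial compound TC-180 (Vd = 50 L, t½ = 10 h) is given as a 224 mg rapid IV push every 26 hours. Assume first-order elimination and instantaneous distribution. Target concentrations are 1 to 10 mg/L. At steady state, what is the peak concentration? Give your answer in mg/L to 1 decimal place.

Over one 26-h interval, 26/10 ≈ 2.6 half-lives elapse, leaving f ≈ 0.1649 of each dose.
Accumulation ratio R = 1/(1 − f) ≈ 1/0.8351 ≈ 1.1975.
Single-dose peak C₀ = D/Vd = 224/50 ≈ 4.480 mg/L.
Cmax,ss = C₀/(1 − f) ≈ 4.480/0.8351 ≈ 5.365 mg/L.
Peak 5.4 mg/L vs MTC 10 mg/L: below toxic threshold.

5.4 mg/L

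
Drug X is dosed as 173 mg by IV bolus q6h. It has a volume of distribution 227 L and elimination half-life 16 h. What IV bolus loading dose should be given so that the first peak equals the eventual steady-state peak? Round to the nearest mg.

f = (1/2)^(6/16) ≈ 0.771105; accumulation ratio R = 1/(1−f) ≈ 4.36882.
Loading dose to hit Cmax,ss on first dose: D_load = D_maint·R ≈ 173 × 4.36882 ≈ 755.81 mg.

756 mg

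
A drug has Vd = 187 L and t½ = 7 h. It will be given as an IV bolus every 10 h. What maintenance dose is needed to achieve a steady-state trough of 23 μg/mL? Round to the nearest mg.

7276 mg

τ/t½ = 10/7 ≈ 1.4286, so f = (1/2)^(10/7) ≈ 0.371499.
Cmin,ss = (D/Vd)·f/(1−f), so D = Cmin,ss·Vd·(1−f)/f.
D = 23 × 187 × (1−f)/f ≈ 23 × 187 × 1.69180 ≈ 7276.43 mg.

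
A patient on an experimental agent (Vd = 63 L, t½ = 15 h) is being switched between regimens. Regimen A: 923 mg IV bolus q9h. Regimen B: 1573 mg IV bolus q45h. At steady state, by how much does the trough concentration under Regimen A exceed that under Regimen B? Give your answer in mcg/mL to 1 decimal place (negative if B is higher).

24.8 mcg/mL

Regimen A: f = (1/2)^(9/15) ≈ 0.6598; Cmin,ss = (923/63)·f/(1−f) ≈ 28.414 mcg/mL.
Regimen B: f = (1/2)^(45/15) ≈ 0.1250; Cmin,ss = (1573/63)·f/(1−f) ≈ 3.567 mcg/mL.
Difference ≈ 28.414 − 3.567 ≈ 24.847 mcg/mL.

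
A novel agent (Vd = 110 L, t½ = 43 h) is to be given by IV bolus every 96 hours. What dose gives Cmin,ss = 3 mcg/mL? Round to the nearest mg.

τ/t½ = 96/43 ≈ 2.2326, so f = (1/2)^(96/43) ≈ 0.212781.
Cmin,ss = (D/Vd)·f/(1−f), so D = Cmin,ss·Vd·(1−f)/f.
D = 3 × 110 × (1−f)/f ≈ 3 × 110 × 3.69967 ≈ 1220.89 mg.

1221 mg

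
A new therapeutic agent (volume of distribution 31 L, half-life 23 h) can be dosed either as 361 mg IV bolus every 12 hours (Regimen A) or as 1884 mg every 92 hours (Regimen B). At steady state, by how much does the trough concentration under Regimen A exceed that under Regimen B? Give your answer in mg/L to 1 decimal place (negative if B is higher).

Regimen A: f = (1/2)^(12/23) ≈ 0.6965; Cmin,ss = (361/31)·f/(1−f) ≈ 26.724 mg/L.
Regimen B: f = (1/2)^(92/23) ≈ 0.0625; Cmin,ss = (1884/31)·f/(1−f) ≈ 4.052 mg/L.
Difference ≈ 26.724 − 4.052 ≈ 22.672 mg/L.

22.7 mg/L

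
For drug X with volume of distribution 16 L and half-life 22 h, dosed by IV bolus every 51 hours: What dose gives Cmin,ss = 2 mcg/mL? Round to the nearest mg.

128 mg

τ/t½ = 51/22 ≈ 2.3182, so f = (1/2)^(51/22) ≈ 0.200520.
Cmin,ss = (D/Vd)·f/(1−f), so D = Cmin,ss·Vd·(1−f)/f.
D = 2 × 16 × (1−f)/f ≈ 2 × 16 × 3.98703 ≈ 127.58 mg.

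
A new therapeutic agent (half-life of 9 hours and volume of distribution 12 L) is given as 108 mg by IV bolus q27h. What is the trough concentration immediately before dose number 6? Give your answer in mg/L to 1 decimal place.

1.3 mg/L

f = (1/2)^(τ/t½) = (1/2)^(27/9) ≈ 0.1250.
C₀ = D/Vd = 108/12 ≈ 9.000 mg/L.
Before the 6th dose, 5 doses have been given. Superposition: Cmin = C₀·(f + f² + … + f^5).
≈ 9.000 × (0.1250 + 0.0156 + 0.0020 + 0.0002 + 0.0000) ≈ 9.000 × 0.1428 ≈ 1.285 mg/L.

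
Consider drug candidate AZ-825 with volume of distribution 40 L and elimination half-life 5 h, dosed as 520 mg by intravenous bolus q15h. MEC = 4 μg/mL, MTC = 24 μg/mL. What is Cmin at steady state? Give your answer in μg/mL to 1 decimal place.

The dosing interval is 3 half-lives, so f = 2^(−3) = 0.125.
Accumulation ratio R = 1/(1 − f) = 1/0.875 = 8/7.
Single-dose peak C₀ = D/Vd = 520/40 = 13 μg/mL.
Steady-state peak Cmax,ss = C₀·R = 13 × 8/7 ≈ 14.857 μg/mL.
Steady-state trough Cmin,ss = Cmax,ss·f ≈ 14.857 × 0.125 ≈ 1.857 μg/mL.
Trough 1.9 μg/mL vs MEC 4 μg/mL: subtherapeutic.

1.9 μg/mL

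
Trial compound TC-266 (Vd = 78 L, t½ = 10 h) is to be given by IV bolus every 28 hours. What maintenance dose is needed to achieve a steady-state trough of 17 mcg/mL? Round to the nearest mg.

τ/t½ = 28/10 ≈ 2.8, so f = (1/2)^(28/10) ≈ 0.143587.
Cmin,ss = (D/Vd)·f/(1−f), so D = Cmin,ss·Vd·(1−f)/f.
D = 17 × 78 × (1−f)/f ≈ 17 × 78 × 5.96442 ≈ 7908.82 mg.

7909 mg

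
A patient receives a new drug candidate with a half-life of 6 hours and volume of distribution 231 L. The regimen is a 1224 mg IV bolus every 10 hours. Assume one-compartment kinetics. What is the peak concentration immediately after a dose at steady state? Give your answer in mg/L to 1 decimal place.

τ/t½ = 10/6 ≈ 1.6667, so fraction remaining f = (1/2)^(10/6) ≈ 0.3150.
At steady state, accumulation factor R = 1/(1 − e^(−kτ)) ≈ 1.4599.
Each bolus raises the concentration by D/Vd = 1224/231 ≈ 5.299 mg/L.
Steady-state peak Cmax,ss = C₀·R ≈ 5.299 × 1.4599 ≈ 7.736 mg/L.

7.7 mg/L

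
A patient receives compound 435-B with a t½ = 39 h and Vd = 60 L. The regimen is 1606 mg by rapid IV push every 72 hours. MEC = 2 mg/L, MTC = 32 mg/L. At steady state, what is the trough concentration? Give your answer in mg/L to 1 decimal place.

10.3 mg/L

k = ln2/t½ = ln2/39 ≈ 0.017773 h⁻¹; fraction remaining f = e^(−kτ) = e^(−0.017773×72) ≈ 0.2781.
Accumulation ratio R = 1/(1 − f) ≈ 1/0.7219 ≈ 1.3852.
Single-dose peak C₀ = D/Vd = 1606/60 ≈ 26.767 mg/L.
Steady-state peak Cmax,ss = C₀·R ≈ 26.767 × 1.3852 ≈ 37.078 mg/L.
One interval later, Cmin,ss = Cmax,ss·e^(−kτ) ≈ 37.078 × 0.2781 ≈ 10.311 mg/L.
Trough 10.3 mg/L vs MEC 2 mg/L: adequate.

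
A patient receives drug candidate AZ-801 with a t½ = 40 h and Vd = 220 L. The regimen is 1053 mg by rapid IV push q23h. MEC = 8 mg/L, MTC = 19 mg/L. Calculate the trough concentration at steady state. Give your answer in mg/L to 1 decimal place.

Over one 23-h interval, 23/40 ≈ 0.575 half-lives elapse, leaving f ≈ 0.6713 of each dose.
Accumulation ratio R = 1/(1 − f) ≈ 1/0.3287 ≈ 3.0423.
Each bolus raises the concentration by D/Vd = 1053/220 ≈ 4.786 mg/L.
Steady-state peak Cmax,ss = C₀·R ≈ 4.786 × 3.0423 ≈ 14.560 mg/L.
Steady-state trough Cmin,ss = Cmax,ss·f ≈ 14.560 × 0.6713 ≈ 9.774 mg/L.
Trough 9.8 mg/L vs MEC 8 mg/L: adequate.

9.8 mg/L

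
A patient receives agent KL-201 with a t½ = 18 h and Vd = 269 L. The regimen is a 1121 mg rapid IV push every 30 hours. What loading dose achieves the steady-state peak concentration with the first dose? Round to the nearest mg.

f = (1/2)^(30/18) ≈ 0.314980; accumulation ratio R = 1/(1−f) ≈ 1.45981.
Loading dose to hit Cmax,ss on first dose: D_load = D_maint·R ≈ 1121 × 1.45981 ≈ 1636.45 mg.

1636 mg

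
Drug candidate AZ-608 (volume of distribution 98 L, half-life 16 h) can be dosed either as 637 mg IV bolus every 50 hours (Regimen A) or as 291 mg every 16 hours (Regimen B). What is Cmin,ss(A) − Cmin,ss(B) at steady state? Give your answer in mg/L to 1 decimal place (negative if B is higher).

-2.1 mg/L

Regimen A: f = (1/2)^(50/16) ≈ 0.1146; Cmin,ss = (637/98)·f/(1−f) ≈ 0.841 mg/L.
Regimen B: f = (1/2)^(16/16) ≈ 0.5000; Cmin,ss = (291/98)·f/(1−f) ≈ 2.969 mg/L.
Difference ≈ 0.841 − 2.969 ≈ -2.128 mg/L.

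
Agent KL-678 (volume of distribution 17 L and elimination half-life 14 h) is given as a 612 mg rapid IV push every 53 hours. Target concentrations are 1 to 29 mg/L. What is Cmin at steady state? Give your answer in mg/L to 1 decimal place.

2.8 mg/L

k = ln2/t½ = ln2/14 ≈ 0.049511 h⁻¹; fraction remaining f = e^(−kτ) = e^(−0.049511×53) ≈ 0.0725.
Single-dose peak C₀ = D/Vd = 612/17 ≈ 36.000 mg/L.
Steady-state trough Cmin,ss = C₀·f/(1−f) ≈ 36.000 × 0.0725/0.9275 ≈ 2.814 mg/L.
Trough 2.8 mg/L vs MEC 1 mg/L: adequate.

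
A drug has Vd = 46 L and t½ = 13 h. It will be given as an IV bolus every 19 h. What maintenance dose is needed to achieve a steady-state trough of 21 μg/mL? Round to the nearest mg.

1694 mg

τ/t½ = 19/13 ≈ 1.4615, so f = (1/2)^(19/13) ≈ 0.363106.
Cmin,ss = (D/Vd)·f/(1−f), so D = Cmin,ss·Vd·(1−f)/f.
D = 21 × 46 × (1−f)/f ≈ 21 × 46 × 1.75402 ≈ 1694.38 mg.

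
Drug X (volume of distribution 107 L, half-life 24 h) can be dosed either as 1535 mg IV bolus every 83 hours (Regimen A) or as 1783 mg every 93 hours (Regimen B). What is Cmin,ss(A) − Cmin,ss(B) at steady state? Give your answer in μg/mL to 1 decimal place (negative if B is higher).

Regimen A: f = (1/2)^(83/24) ≈ 0.0910; Cmin,ss = (1535/107)·f/(1−f) ≈ 1.436 μg/mL.
Regimen B: f = (1/2)^(93/24) ≈ 0.0682; Cmin,ss = (1783/107)·f/(1−f) ≈ 1.220 μg/mL.
Difference ≈ 1.436 − 1.220 ≈ 0.216 μg/mL.

0.2 μg/mL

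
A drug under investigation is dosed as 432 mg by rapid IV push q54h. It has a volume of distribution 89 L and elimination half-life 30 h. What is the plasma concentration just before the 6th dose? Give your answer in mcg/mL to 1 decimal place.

f = (1/2)^(τ/t½) = (1/2)^(54/30) ≈ 0.2872.
C₀ = D/Vd = 432/89 ≈ 4.854 mcg/mL.
Before the 6th dose, 5 doses have been given. Superposition: Cmin = C₀·(f + f² + … + f^5).
≈ 4.854 × (0.2872 + 0.0825 + 0.0237 + 0.0068 + 0.0020) ≈ 4.854 × 0.4022 ≈ 1.952 mcg/mL.

2.0 mcg/mL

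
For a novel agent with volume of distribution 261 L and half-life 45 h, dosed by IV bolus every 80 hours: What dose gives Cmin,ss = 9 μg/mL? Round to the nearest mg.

5706 mg

τ/t½ = 80/45 ≈ 1.7778, so f = (1/2)^(80/45) ≈ 0.291632.
Cmin,ss = (D/Vd)·f/(1−f), so D = Cmin,ss·Vd·(1−f)/f.
D = 9 × 261 × (1−f)/f ≈ 9 × 261 × 2.42898 ≈ 5705.67 mg.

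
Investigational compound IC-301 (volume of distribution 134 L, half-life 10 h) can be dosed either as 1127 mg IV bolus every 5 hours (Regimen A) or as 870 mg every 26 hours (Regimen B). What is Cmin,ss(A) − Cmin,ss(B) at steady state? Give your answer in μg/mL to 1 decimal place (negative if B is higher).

Regimen A: f = (1/2)^(5/10) ≈ 0.7071; Cmin,ss = (1127/134)·f/(1−f) ≈ 20.304 μg/mL.
Regimen B: f = (1/2)^(26/10) ≈ 0.1649; Cmin,ss = (870/134)·f/(1−f) ≈ 1.282 μg/mL.
Difference ≈ 20.304 − 1.282 ≈ 19.022 μg/mL.

19.0 μg/mL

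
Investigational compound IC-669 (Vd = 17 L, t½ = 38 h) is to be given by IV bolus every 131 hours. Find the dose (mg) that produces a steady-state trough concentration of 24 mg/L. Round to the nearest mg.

4043 mg

τ/t½ = 131/38 ≈ 3.4474, so f = (1/2)^(131/38) ≈ 0.091672.
Cmin,ss = (D/Vd)·f/(1−f), so D = Cmin,ss·Vd·(1−f)/f.
D = 24 × 17 × (1−f)/f ≈ 24 × 17 × 9.90846 ≈ 4042.65 mg.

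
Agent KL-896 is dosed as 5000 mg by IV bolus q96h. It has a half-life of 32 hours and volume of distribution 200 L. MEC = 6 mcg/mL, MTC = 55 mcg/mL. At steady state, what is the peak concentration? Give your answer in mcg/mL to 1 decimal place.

28.6 mcg/mL

τ = 96 h = 3 half-lives, so f = (1/2)^3 = 0.125.
At steady state, R = 1/(1 − 0.125) = 8/7.
Single-dose peak C₀ = D/Vd = 5000/200 = 25 mcg/mL.
Steady-state peak Cmax,ss = C₀·R = 25 × 8/7 ≈ 28.571 mcg/mL.
Peak 28.6 mcg/mL vs MTC 55 mcg/mL: below toxic threshold.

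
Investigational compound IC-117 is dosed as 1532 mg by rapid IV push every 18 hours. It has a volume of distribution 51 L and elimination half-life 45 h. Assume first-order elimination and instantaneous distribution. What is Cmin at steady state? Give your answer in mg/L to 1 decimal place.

τ/t½ = 18/45 ≈ 0.4, so fraction remaining f = (1/2)^(18/45) ≈ 0.7579.
At steady state, accumulation factor R = 1/(1 − e^(−kτ)) ≈ 4.1305.
Each bolus raises the concentration by D/Vd = 1532/51 ≈ 30.039 mg/L.
Steady-state peak Cmax,ss = C₀·R ≈ 30.039 × 4.1305 ≈ 124.076 mg/L.
One interval later, Cmin,ss = Cmax,ss·e^(−kτ) ≈ 124.076 × 0.7579 ≈ 94.037 mg/L.

94.0 mg/L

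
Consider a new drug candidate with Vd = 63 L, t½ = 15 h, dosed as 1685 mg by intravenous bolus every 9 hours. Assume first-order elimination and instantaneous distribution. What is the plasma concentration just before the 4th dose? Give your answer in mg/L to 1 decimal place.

37.0 mg/L

f = (1/2)^(τ/t½) = (1/2)^(9/15) ≈ 0.6598.
C₀ = D/Vd = 1685/63 ≈ 26.746 mg/L.
Before the 4th dose, 3 doses have been given. Superposition: Cmin = C₀·(f + f² + … + f^3).
≈ 26.746 × (0.6598 + 0.4353 + 0.2872) ≈ 26.746 × 1.3823 ≈ 36.971 mg/L.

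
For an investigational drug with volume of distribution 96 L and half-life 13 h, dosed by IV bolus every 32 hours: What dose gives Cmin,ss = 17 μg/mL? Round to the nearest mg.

τ/t½ = 32/13 ≈ 2.4615, so f = (1/2)^(32/13) ≈ 0.181553.
Cmin,ss = (D/Vd)·f/(1−f), so D = Cmin,ss·Vd·(1−f)/f.
D = 17 × 96 × (1−f)/f ≈ 17 × 96 × 4.50803 ≈ 7357.10 mg.

7357 mg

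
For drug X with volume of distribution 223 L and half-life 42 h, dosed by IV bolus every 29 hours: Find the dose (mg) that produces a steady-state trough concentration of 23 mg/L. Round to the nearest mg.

τ/t½ = 29/42 ≈ 0.69048, so f = (1/2)^(29/42) ≈ 0.619649.
Cmin,ss = (D/Vd)·f/(1−f), so D = Cmin,ss·Vd·(1−f)/f.
D = 23 × 223 × (1−f)/f ≈ 23 × 223 × 0.61382 ≈ 3148.28 mg.

3148 mg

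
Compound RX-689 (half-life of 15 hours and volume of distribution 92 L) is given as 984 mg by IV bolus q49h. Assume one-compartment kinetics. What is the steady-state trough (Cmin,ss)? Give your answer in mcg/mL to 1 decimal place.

τ/t½ = 49/15 ≈ 3.2667, so fraction remaining f = (1/2)^(49/15) ≈ 0.1039.
Each bolus raises the concentration by D/Vd = 984/92 ≈ 10.696 mcg/mL.
Steady-state trough Cmin,ss = C₀·f/(1−f) ≈ 10.696 × 0.1039/0.8961 ≈ 1.240 mcg/mL.

1.2 mcg/mL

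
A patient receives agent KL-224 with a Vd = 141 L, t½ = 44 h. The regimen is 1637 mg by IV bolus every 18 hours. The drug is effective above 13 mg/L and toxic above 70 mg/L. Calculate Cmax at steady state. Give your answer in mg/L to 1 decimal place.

Over one 18-h interval, 18/44 ≈ 0.40909 half-lives elapse, leaving f ≈ 0.7531 of each dose.
Accumulation ratio R = 1/(1 − f) ≈ 1/0.2469 ≈ 4.0502.
Each bolus raises the concentration by D/Vd = 1637/141 ≈ 11.610 mg/L.
Steady-state peak Cmax,ss = C₀·R ≈ 11.610 × 4.0502 ≈ 47.023 mg/L.
Peak 47.0 mg/L vs MTC 70 mg/L: below toxic threshold.

47.0 mg/L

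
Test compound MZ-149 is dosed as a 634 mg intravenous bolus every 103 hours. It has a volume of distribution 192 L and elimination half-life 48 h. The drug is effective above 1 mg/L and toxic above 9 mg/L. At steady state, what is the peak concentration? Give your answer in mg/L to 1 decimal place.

τ/t½ = 103/48 ≈ 2.1458, so fraction remaining f = (1/2)^(103/48) ≈ 0.2260.
Accumulation ratio R = 1/(1 − f) ≈ 1/0.7740 ≈ 1.2920.
Single-dose peak C₀ = D/Vd = 634/192 ≈ 3.302 mg/L.
Steady-state peak Cmax,ss = C₀·R ≈ 3.302 × 1.2920 ≈ 4.266 mg/L.
Peak 4.3 mg/L vs MTC 9 mg/L: below toxic threshold.

4.3 mg/L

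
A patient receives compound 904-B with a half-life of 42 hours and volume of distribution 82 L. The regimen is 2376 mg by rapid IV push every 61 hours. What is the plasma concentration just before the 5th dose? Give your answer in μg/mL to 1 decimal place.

f = (1/2)^(τ/t½) = (1/2)^(61/42) ≈ 0.3654.
C₀ = D/Vd = 2376/82 ≈ 28.976 μg/mL.
Before the 5th dose, 4 doses have been given. Superposition: Cmin = C₀·(f + f² + … + f^4).
≈ 28.976 × (0.3654 + 0.1335 + 0.0488 + 0.0178) ≈ 28.976 × 0.5655 ≈ 16.386 μg/mL.

16.4 μg/mL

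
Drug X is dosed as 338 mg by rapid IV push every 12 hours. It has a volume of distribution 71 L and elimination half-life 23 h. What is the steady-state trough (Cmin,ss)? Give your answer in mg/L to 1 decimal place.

Over one 12-h interval, 12/23 ≈ 0.52174 half-lives elapse, leaving f ≈ 0.6965 of each dose.
Accumulation ratio R = 1/(1 − f) ≈ 1/0.3035 ≈ 3.2949.
Each bolus raises the concentration by D/Vd = 338/71 ≈ 4.761 mg/L.
Cmax,ss = C₀/(1 − f) ≈ 4.761/0.3035 ≈ 15.687 mg/L.
Steady-state trough Cmin,ss = Cmax,ss·f ≈ 15.687 × 0.6965 ≈ 10.926 mg/L.

10.9 mg/L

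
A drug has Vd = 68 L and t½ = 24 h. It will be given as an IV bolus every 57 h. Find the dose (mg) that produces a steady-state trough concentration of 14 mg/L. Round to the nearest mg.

3986 mg

τ/t½ = 57/24 ≈ 2.375, so f = (1/2)^(57/24) ≈ 0.192776.
Cmin,ss = (D/Vd)·f/(1−f), so D = Cmin,ss·Vd·(1−f)/f.
D = 14 × 68 × (1−f)/f ≈ 14 × 68 × 4.18737 ≈ 3986.38 mg.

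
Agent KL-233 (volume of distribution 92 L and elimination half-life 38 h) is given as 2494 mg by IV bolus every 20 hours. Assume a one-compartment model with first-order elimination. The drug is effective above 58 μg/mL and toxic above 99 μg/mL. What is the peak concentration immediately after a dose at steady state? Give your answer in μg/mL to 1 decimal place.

k = ln2/t½ = ln2/38 ≈ 0.018241 h⁻¹; fraction remaining f = e^(−kτ) = e^(−0.018241×20) ≈ 0.6943.
At steady state, accumulation factor R = 1/(1 − e^(−kτ)) ≈ 3.2712.
Single-dose peak C₀ = D/Vd = 2494/92 ≈ 27.109 μg/mL.
Steady-state peak Cmax,ss = C₀·R ≈ 27.109 × 3.2712 ≈ 88.679 μg/mL.
Peak 88.7 μg/mL vs MTC 99 μg/mL: below toxic threshold.

88.7 μg/mL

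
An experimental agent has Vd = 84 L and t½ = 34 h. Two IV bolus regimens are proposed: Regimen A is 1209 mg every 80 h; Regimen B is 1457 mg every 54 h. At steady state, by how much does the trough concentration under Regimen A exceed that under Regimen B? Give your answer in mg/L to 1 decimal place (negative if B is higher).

-5.1 mg/L

Regimen A: f = (1/2)^(80/34) ≈ 0.1957; Cmin,ss = (1209/84)·f/(1−f) ≈ 3.502 mg/L.
Regimen B: f = (1/2)^(54/34) ≈ 0.3326; Cmin,ss = (1457/84)·f/(1−f) ≈ 8.644 mg/L.
Difference ≈ 3.502 − 8.644 ≈ -5.142 mg/L.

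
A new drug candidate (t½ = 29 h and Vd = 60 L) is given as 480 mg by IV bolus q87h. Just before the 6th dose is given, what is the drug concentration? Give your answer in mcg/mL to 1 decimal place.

1.1 mcg/mL

f = (1/2)^(τ/t½) = (1/2)^(87/29) ≈ 0.1250.
C₀ = D/Vd = 480/60 ≈ 8.000 mcg/mL.
Before the 6th dose, 5 doses have been given. Superposition: Cmin = C₀·(f + f² + … + f^5).
≈ 8.000 × (0.1250 + 0.0156 + 0.0020 + 0.0002 + 0.0000) ≈ 8.000 × 0.1428 ≈ 1.142 mcg/mL.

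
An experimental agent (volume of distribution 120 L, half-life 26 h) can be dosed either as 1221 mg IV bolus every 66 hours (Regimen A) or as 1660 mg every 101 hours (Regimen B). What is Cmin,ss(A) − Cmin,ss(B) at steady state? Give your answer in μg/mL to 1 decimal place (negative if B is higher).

1.1 μg/mL

Regimen A: f = (1/2)^(66/26) ≈ 0.1721; Cmin,ss = (1221/120)·f/(1−f) ≈ 2.115 μg/mL.
Regimen B: f = (1/2)^(101/26) ≈ 0.0677; Cmin,ss = (1660/120)·f/(1−f) ≈ 1.005 μg/mL.
Difference ≈ 2.115 − 1.005 ≈ 1.110 μg/mL.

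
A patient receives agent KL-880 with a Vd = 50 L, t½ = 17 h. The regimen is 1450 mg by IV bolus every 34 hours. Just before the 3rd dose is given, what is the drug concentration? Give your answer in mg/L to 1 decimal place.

9.1 mg/L

f = (1/2)^(τ/t½) = (1/2)^(34/17) ≈ 0.2500.
C₀ = D/Vd = 1450/50 ≈ 29.000 mg/L.
Before the 3rd dose, 2 doses have been given. Superposition: Cmin = C₀·(f + f²).
≈ 29.000 × (0.2500 + 0.0625) ≈ 29.000 × 0.3125 ≈ 9.062 mg/L.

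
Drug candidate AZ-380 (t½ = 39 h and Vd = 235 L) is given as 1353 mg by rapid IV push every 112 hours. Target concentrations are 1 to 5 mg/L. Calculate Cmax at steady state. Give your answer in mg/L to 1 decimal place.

6.7 mg/L

Over one 112-h interval, 112/39 ≈ 2.8718 half-lives elapse, leaving f ≈ 0.1366 of each dose.
At steady state, accumulation factor R = 1/(1 − e^(−kτ)) ≈ 1.1582.
Single-dose peak C₀ = D/Vd = 1353/235 ≈ 5.757 mg/L.
Steady-state peak Cmax,ss = C₀·R ≈ 5.757 × 1.1582 ≈ 6.668 mg/L.
Peak 6.7 mg/L vs MTC 5 mg/L: exceeds toxic threshold.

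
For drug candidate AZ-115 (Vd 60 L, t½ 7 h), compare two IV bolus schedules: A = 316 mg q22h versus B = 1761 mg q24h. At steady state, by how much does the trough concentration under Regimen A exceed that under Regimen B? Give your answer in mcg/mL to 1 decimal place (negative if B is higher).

-2.3 mcg/mL

Regimen A: f = (1/2)^(22/7) ≈ 0.1132; Cmin,ss = (316/60)·f/(1−f) ≈ 0.672 mcg/mL.
Regimen B: f = (1/2)^(24/7) ≈ 0.0929; Cmin,ss = (1761/60)·f/(1−f) ≈ 3.006 mcg/mL.
Difference ≈ 0.672 − 3.006 ≈ -2.334 mcg/mL.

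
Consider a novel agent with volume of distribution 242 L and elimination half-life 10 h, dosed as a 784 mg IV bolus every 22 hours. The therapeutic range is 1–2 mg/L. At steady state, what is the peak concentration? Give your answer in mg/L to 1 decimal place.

4.1 mg/L

τ/t½ = 22/10 ≈ 2.2, so fraction remaining f = (1/2)^(22/10) ≈ 0.2176.
Accumulation ratio R = 1/(1 − f) ≈ 1/0.7824 ≈ 1.2781.
Single-dose peak C₀ = D/Vd = 784/242 ≈ 3.240 mg/L.
Steady-state peak Cmax,ss = C₀·R ≈ 3.240 × 1.2781 ≈ 4.141 mg/L.
Peak 4.1 mg/L vs MTC 2 mg/L: exceeds toxic threshold.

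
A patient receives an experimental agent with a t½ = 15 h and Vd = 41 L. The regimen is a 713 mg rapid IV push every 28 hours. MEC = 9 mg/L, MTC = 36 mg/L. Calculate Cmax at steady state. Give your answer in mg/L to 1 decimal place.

24.0 mg/L

Over one 28-h interval, 28/15 ≈ 1.8667 half-lives elapse, leaving f ≈ 0.2742 of each dose.
At steady state, accumulation factor R = 1/(1 − e^(−kτ)) ≈ 1.3778.
Each bolus raises the concentration by D/Vd = 713/41 ≈ 17.390 mg/L.
Steady-state peak Cmax,ss = C₀·R ≈ 17.390 × 1.3778 ≈ 23.960 mg/L.
Peak 24.0 mg/L vs MTC 36 mg/L: below toxic threshold.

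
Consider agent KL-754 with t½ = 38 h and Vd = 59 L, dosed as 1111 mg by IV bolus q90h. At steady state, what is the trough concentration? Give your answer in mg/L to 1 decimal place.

k = ln2/t½ = ln2/38 ≈ 0.018241 h⁻¹; fraction remaining f = e^(−kτ) = e^(−0.018241×90) ≈ 0.1937.
At steady state, accumulation factor R = 1/(1 − e^(−kτ)) ≈ 1.2402.
Each bolus raises the concentration by D/Vd = 1111/59 ≈ 18.831 mg/L.
Cmax,ss = C₀/(1 − f) ≈ 18.831/0.8063 ≈ 23.355 mg/L.
One interval later, Cmin,ss = Cmax,ss·e^(−kτ) ≈ 23.355 × 0.1937 ≈ 4.524 mg/L.

4.5 mg/L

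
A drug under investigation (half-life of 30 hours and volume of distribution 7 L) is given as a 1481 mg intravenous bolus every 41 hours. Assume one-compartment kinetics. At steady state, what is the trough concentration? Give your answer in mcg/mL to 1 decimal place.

k = ln2/t½ = ln2/30 ≈ 0.023105 h⁻¹; fraction remaining f = e^(−kτ) = e^(−0.023105×41) ≈ 0.3878.
At steady state, accumulation factor R = 1/(1 − e^(−kτ)) ≈ 1.6335.
Each bolus raises the concentration by D/Vd = 1481/7 ≈ 211.571 mcg/mL.
Cmax,ss = C₀/(1 − f) ≈ 211.571/0.6122 ≈ 345.591 mcg/mL.
One interval later, Cmin,ss = Cmax,ss·e^(−kτ) ≈ 345.591 × 0.3878 ≈ 134.020 mcg/mL.

134.0 mcg/mL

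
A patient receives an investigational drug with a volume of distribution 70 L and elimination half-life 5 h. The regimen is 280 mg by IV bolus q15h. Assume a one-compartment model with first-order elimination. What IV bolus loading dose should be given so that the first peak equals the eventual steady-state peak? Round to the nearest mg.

f = (1/2)^(15/5) ≈ 0.125000; accumulation ratio R = 1/(1−f) ≈ 1.14286.
Loading dose to hit Cmax,ss on first dose: D_load = D_maint·R ≈ 280 × 1.14286 ≈ 320.00 mg.

320 mg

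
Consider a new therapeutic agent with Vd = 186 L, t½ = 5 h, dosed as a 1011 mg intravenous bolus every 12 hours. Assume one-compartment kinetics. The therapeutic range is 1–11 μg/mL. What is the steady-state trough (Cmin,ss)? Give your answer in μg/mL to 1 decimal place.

1.3 μg/mL

τ/t½ = 12/5 ≈ 2.4, so fraction remaining f = (1/2)^(12/5) ≈ 0.1895.
Each bolus raises the concentration by D/Vd = 1011/186 ≈ 5.435 μg/mL.
Steady-state trough Cmin,ss = C₀·f/(1−f) ≈ 5.435 × 0.1895/0.8105 ≈ 1.271 μg/mL.
Trough 1.3 μg/mL vs MEC 1 μg/mL: adequate.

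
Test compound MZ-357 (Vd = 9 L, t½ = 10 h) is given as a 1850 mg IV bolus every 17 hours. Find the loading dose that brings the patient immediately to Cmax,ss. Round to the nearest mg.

f = (1/2)^(17/10) ≈ 0.307786; accumulation ratio R = 1/(1−f) ≈ 1.44464.
Loading dose to hit Cmax,ss on first dose: D_load = D_maint·R ≈ 1850 × 1.44464 ≈ 2672.58 mg.

2673 mg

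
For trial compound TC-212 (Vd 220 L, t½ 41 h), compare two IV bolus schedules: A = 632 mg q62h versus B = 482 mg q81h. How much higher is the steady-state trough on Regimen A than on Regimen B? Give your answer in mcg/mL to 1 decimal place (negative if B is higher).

0.8 mcg/mL

Regimen A: f = (1/2)^(62/41) ≈ 0.3506; Cmin,ss = (632/220)·f/(1−f) ≈ 1.551 mcg/mL.
Regimen B: f = (1/2)^(81/41) ≈ 0.2543; Cmin,ss = (482/220)·f/(1−f) ≈ 0.747 mcg/mL.
Difference ≈ 1.551 − 0.747 ≈ 0.804 mcg/mL.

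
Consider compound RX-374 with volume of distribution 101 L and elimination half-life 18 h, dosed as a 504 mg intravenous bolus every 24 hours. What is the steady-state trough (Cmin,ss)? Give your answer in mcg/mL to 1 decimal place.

τ/t½ = 24/18 ≈ 1.3333, so fraction remaining f = (1/2)^(24/18) ≈ 0.3969.
At steady state, accumulation factor R = 1/(1 − e^(−kτ)) ≈ 1.6581.
Single-dose peak C₀ = D/Vd = 504/101 ≈ 4.990 mcg/mL.
Steady-state peak Cmax,ss = C₀·R ≈ 4.990 × 1.6581 ≈ 8.274 mcg/mL.
Steady-state trough Cmin,ss = Cmax,ss·f ≈ 8.274 × 0.3969 ≈ 3.284 mcg/mL.

3.3 mcg/mL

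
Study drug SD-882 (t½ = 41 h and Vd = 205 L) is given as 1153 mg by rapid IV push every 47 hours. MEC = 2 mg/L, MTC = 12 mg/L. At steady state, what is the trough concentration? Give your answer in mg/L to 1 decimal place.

Over one 47-h interval, 47/41 ≈ 1.1463 half-lives elapse, leaving f ≈ 0.4518 of each dose.
At steady state, accumulation factor R = 1/(1 − e^(−kτ)) ≈ 1.8242.
Single-dose peak C₀ = D/Vd = 1153/205 ≈ 5.624 mg/L.
Cmax,ss = C₀/(1 − f) ≈ 5.624/0.5482 ≈ 10.259 mg/L.
One interval later, Cmin,ss = Cmax,ss·e^(−kτ) ≈ 10.259 × 0.4518 ≈ 4.635 mg/L.
Trough 4.6 mg/L vs MEC 2 mg/L: adequate.

4.6 mg/L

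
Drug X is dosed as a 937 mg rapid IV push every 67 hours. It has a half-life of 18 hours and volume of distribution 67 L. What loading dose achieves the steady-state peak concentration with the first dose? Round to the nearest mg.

f = (1/2)^(67/18) ≈ 0.075770; accumulation ratio R = 1/(1−f) ≈ 1.08198.
Loading dose to hit Cmax,ss on first dose: D_load = D_maint·R ≈ 937 × 1.08198 ≈ 1013.82 mg.

1014 mg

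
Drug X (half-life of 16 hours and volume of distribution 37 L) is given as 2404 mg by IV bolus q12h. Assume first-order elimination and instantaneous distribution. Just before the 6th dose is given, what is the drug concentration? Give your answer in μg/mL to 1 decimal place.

f = (1/2)^(τ/t½) = (1/2)^(12/16) ≈ 0.5946.
C₀ = D/Vd = 2404/37 ≈ 64.973 μg/mL.
Before the 6th dose, 5 doses have been given. Superposition: Cmin = C₀·(f + f² + … + f^5).
≈ 64.973 × (0.5946 + 0.3535 + 0.2102 + 0.1250 + 0.0743) ≈ 64.973 × 1.3576 ≈ 88.207 μg/mL.

88.2 μg/mL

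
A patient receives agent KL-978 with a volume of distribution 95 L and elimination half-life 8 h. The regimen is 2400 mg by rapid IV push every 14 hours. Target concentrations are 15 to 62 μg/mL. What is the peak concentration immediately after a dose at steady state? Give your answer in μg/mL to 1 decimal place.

36.0 μg/mL

k = ln2/t½ = ln2/8 ≈ 0.086643 h⁻¹; fraction remaining f = e^(−kτ) = e^(−0.086643×14) ≈ 0.2973.
At steady state, accumulation factor R = 1/(1 − e^(−kτ)) ≈ 1.4231.
Each bolus raises the concentration by D/Vd = 2400/95 ≈ 25.263 μg/mL.
Cmax,ss = C₀/(1 − f) ≈ 25.263/0.7027 ≈ 35.951 μg/mL.
Peak 36.0 μg/mL vs MTC 62 μg/mL: below toxic threshold.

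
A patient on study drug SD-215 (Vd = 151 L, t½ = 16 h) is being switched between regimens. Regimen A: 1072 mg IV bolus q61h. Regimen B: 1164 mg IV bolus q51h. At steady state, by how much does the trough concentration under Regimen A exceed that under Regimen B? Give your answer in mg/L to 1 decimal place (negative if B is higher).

Regimen A: f = (1/2)^(61/16) ≈ 0.0712; Cmin,ss = (1072/151)·f/(1−f) ≈ 0.544 mg/L.
Regimen B: f = (1/2)^(51/16) ≈ 0.1098; Cmin,ss = (1164/151)·f/(1−f) ≈ 0.951 mg/L.
Difference ≈ 0.544 − 0.951 ≈ -0.407 mg/L.

-0.4 mg/L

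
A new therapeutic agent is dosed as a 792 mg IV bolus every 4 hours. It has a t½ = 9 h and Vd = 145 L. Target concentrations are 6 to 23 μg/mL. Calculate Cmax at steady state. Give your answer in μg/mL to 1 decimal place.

20.6 μg/mL

k = ln2/t½ = ln2/9 ≈ 0.077016 h⁻¹; fraction remaining f = e^(−kτ) = e^(−0.077016×4) ≈ 0.7349.
Accumulation ratio R = 1/(1 − f) ≈ 1/0.2651 ≈ 3.7722.
Each bolus raises the concentration by D/Vd = 792/145 ≈ 5.462 μg/mL.
Steady-state peak Cmax,ss = C₀·R ≈ 5.462 × 3.7722 ≈ 20.604 μg/mL.
Peak 20.6 μg/mL vs MTC 23 μg/mL: below toxic threshold.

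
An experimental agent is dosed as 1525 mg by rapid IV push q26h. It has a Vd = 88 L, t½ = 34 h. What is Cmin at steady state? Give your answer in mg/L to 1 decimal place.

24.8 mg/L

Over one 26-h interval, 26/34 ≈ 0.76471 half-lives elapse, leaving f ≈ 0.5886 of each dose.
At steady state, accumulation factor R = 1/(1 − e^(−kτ)) ≈ 2.4307.
Each bolus raises the concentration by D/Vd = 1525/88 ≈ 17.330 mg/L.
Cmax,ss = C₀/(1 − f) ≈ 17.330/0.4114 ≈ 42.124 mg/L.
One interval later, Cmin,ss = Cmax,ss·e^(−kτ) ≈ 42.124 × 0.5886 ≈ 24.794 mg/L.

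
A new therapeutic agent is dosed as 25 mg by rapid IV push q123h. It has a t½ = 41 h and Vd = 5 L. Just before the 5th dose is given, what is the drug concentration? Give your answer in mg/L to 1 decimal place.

f = (1/2)^(τ/t½) = (1/2)^(123/41) ≈ 0.1250.
C₀ = D/Vd = 25/5 ≈ 5.000 mg/L.
Before the 5th dose, 4 doses have been given. Superposition: Cmin = C₀·(f + f² + … + f^4).
≈ 5.000 × (0.1250 + 0.0156 + 0.0020 + 0.0002) ≈ 5.000 × 0.1428 ≈ 0.714 mg/L.

0.7 mg/L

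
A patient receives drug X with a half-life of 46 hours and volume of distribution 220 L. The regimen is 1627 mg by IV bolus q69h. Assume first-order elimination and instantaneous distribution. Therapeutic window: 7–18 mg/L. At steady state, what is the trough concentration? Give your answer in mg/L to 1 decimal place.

4.0 mg/L

Over one 69-h interval, 69/46 ≈ 1.5 half-lives elapse, leaving f ≈ 0.3536 of each dose.
Each bolus raises the concentration by D/Vd = 1627/220 ≈ 7.395 mg/L.
Steady-state trough Cmin,ss = C₀·f/(1−f) ≈ 7.395 × 0.3536/0.6464 ≈ 4.045 mg/L.
Trough 4.0 mg/L vs MEC 7 mg/L: subtherapeutic.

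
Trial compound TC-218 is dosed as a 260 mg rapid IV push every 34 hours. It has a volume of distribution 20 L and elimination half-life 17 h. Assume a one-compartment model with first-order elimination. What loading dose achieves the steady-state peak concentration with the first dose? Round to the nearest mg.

347 mg

f = (1/2)^(34/17) ≈ 0.250000; accumulation ratio R = 1/(1−f) ≈ 1.33333.
Loading dose to hit Cmax,ss on first dose: D_load = D_maint·R ≈ 260 × 1.33333 ≈ 346.67 mg.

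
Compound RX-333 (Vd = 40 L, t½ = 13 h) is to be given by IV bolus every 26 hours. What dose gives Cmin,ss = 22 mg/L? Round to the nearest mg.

τ/t½ = 26/13 ≈ 2, so f = (1/2)^(26/13) ≈ 0.250000.
Cmin,ss = (D/Vd)·f/(1−f), so D = Cmin,ss·Vd·(1−f)/f.
D = 22 × 40 × (1−f)/f ≈ 22 × 40 × 3.00000 ≈ 2640.00 mg.

2640 mg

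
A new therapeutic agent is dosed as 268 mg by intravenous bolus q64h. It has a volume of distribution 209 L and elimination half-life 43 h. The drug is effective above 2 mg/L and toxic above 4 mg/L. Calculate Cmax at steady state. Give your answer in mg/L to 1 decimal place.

Over one 64-h interval, 64/43 ≈ 1.4884 half-lives elapse, leaving f ≈ 0.3564 of each dose.
Accumulation ratio R = 1/(1 − f) ≈ 1/0.6436 ≈ 1.5538.
Each bolus raises the concentration by D/Vd = 268/209 ≈ 1.282 mg/L.
Steady-state peak Cmax,ss = C₀·R ≈ 1.282 × 1.5538 ≈ 1.992 mg/L.
Peak 2.0 mg/L vs MTC 4 mg/L: below toxic threshold.

2.0 mg/L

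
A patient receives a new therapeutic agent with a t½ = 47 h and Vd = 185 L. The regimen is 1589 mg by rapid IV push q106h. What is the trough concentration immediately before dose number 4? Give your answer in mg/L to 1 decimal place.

2.3 mg/L

f = (1/2)^(τ/t½) = (1/2)^(106/47) ≈ 0.2095.
C₀ = D/Vd = 1589/185 ≈ 8.589 mg/L.
Before the 4th dose, 3 doses have been given. Superposition: Cmin = C₀·(f + f² + … + f^3).
≈ 8.589 × (0.2095 + 0.0439 + 0.0092) ≈ 8.589 × 0.2626 ≈ 2.255 mg/L.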